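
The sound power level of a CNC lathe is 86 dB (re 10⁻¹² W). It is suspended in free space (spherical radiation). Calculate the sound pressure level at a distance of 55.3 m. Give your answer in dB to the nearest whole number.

Free-field spherical radiation: L_p = L_w − 10·log₁₀(4π·r²), r = 55.3 m.
4π·r² = 3.843e+04 m², 10·log₁₀ of that is 45.847 dB.
L_p = 86 − 45.847 = 40.15 dB.

40 dB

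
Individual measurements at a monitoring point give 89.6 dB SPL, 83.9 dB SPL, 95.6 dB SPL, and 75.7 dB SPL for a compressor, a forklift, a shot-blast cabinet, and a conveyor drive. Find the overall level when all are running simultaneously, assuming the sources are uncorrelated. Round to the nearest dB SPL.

Incoherent sources combine by intensity addition: L_total = 10·log₁₀(Σ 10^(L_i/10)).
Σ 10^(L/10) = 10^(89.6/10) + 10^(83.9/10) + 10^(95.6/10) + 10^(75.7/10) = 4.825e+09.
L_total = 10·log₁₀(4.825e+09) = 96.84 dB SPL.

97 dB SPL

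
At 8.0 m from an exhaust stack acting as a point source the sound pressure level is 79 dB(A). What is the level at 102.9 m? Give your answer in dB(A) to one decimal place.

Point-source attenuation: ΔL = 20·log₁₀(r₂/r₁) = 20·log₁₀(102.9/8.0) = 22.187 dB.
L₂ = 79 − 20·log₁₀(102.9/8.0) = 79 − 22.187 = 56.81 dB(A).

56.8 dB(A)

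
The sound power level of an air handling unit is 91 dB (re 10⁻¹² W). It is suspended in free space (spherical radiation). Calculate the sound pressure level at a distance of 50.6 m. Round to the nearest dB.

L_p = L_w − 10·log₁₀(4π·r²) with r = 50.6 m.
4π·r² = 3.217e+04 m², 10·log₁₀ of that is 45.075 dB.
L_p = 91 − 45.075 = 45.92 dB.

46 dB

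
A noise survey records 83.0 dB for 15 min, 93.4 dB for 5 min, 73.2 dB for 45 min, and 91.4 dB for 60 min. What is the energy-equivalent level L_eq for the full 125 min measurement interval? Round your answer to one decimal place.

88.9 dB

Weight each interval's intensity by its duration and average over T = 125 min:
Σ tᵢ·10^(Lᵢ/10) = 15·10^(83.0/10) + 5·10^(93.4/10) + 45·10^(73.2/10) + 60·10^(91.4/10) = 9.769e+10.
L_eq = 10·log₁₀(9.769e+10/125) = 88.93 dB.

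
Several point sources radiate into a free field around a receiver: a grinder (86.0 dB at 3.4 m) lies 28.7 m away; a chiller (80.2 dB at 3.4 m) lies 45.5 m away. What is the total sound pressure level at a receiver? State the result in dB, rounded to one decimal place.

67.9 dB

Propagate each source to the receiver with L = L_ref − 20·log₁₀(r/r_ref), then add intensities.
grinder: 86.0 − 20·log₁₀(28.7/3.4) = 86.0 − 18.53 = 67.47 dB.
chiller: 80.2 − 20·log₁₀(45.5/3.4) = 80.2 − 22.53 = 57.67 dB.
Σ 10^(L/10) = 6.172e+06 → L_total = 10·log₁₀(6.172e+06) = 67.90 dB.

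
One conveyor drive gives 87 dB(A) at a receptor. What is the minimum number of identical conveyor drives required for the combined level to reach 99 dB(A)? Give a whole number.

16

Need L₁ + 10·log₁₀ N ≥ 99, i.e. log₁₀ N ≥ 1.20.
N ≥ 10^(12.0/10) = 15.849, so N = 16.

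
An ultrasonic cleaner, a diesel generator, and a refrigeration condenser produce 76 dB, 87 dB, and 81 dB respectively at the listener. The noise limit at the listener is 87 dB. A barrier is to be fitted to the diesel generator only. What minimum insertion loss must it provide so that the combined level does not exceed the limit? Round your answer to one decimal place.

The untreated sources together contribute 10^(76/10) + 10^(81/10) = 1.657e+08, i.e. 82.19 dB.
The limit corresponds to 10^(87/10) = 5.012e+08; subtracting the fixed part leaves 3.355e+08 for the diesel generator, i.e. 85.26 dB.
Required insertion loss = 87 − 85.26 = 1.74 dB.

1.7 dB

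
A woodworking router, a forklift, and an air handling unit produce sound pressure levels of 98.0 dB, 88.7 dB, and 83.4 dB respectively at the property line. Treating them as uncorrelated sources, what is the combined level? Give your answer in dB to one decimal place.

98.6 dB

Incoherent sources combine by intensity addition: L_total = 10·log₁₀(Σ 10^(L_i/10)).
Σ 10^(L/10) = 10^(98.0/10) + 10^(88.7/10) + 10^(83.4/10) = 7.270e+09.
L_total = 10·log₁₀(7.270e+09) = 98.62 dB.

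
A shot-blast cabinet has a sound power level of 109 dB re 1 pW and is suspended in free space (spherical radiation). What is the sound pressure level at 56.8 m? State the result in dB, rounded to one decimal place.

The power spreads over a sphere of area 4π·r², so L_p = L_w − 10·log₁₀(4π·r²).
4π·r² = 4.054e+04 m², 10·log₁₀ of that is 46.079 dB.
L_p = 109 − 46.079 = 62.92 dB.

62.9 dB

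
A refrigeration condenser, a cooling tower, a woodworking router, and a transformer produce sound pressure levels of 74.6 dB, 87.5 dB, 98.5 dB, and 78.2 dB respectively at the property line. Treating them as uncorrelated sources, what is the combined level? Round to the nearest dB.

99 dB

Incoherent sources combine by intensity addition: L_total = 10·log₁₀(Σ 10^(L_i/10)).
Σ 10^(L/10) = 10^(74.6/10) + 10^(87.5/10) + 10^(98.5/10) + 10^(78.2/10) = 7.737e+09.
L_total = 10·log₁₀(7.737e+09) = 98.89 dB.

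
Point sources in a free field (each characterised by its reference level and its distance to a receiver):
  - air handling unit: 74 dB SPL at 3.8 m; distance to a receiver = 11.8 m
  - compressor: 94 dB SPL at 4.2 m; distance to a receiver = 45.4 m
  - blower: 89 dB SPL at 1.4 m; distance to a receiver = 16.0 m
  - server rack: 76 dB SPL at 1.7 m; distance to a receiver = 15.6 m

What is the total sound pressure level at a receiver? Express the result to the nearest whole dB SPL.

First find each source's level at the receiver (point-source: −20·log₁₀(r/r_ref)), then combine on an intensity basis.
air handling unit: 74 − 20·log₁₀(11.8/3.8) = 74 − 9.84 = 64.16 dB SPL.
compressor: 94 − 20·log₁₀(45.4/4.2) = 94 − 20.68 = 73.32 dB SPL.
blower: 89 − 20·log₁₀(16.0/1.4) = 89 − 21.16 = 67.84 dB SPL.
server rack: 76 − 20·log₁₀(15.6/1.7) = 76 − 19.25 = 56.75 dB SPL.
Σ 10^(L/10) = 3.066e+07 → L_total = 10·log₁₀(3.066e+07) = 74.87 dB SPL.

75 dB SPL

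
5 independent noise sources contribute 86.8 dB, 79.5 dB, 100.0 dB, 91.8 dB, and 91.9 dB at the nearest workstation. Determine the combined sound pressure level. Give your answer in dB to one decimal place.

Incoherent sources combine by intensity addition: L_total = 10·log₁₀(Σ 10^(L_i/10)).
Σ 10^(L/10) = 10^(86.8/10) + 10^(79.5/10) + 10^(100.0/10) + 10^(91.8/10) + 10^(91.9/10) = 1.363e+10.
L_total = 10·log₁₀(1.363e+10) = 101.35 dB.

101.3 dB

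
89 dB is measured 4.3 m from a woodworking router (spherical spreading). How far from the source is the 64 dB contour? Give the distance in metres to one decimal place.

The 25.0 dB drop corresponds to a distance ratio of 10^(25.0/20) for a point source.
r₂ = 4.3·10^((89−64)/20) = 4.3·10^(25.0/20) = 76.47 m.

76.5 m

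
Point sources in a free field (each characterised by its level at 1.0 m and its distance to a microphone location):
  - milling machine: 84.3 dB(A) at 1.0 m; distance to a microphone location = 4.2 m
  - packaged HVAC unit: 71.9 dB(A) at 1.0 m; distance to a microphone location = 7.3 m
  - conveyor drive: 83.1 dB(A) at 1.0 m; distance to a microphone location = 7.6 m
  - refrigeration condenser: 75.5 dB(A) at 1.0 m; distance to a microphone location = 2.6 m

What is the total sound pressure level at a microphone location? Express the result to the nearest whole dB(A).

First find each source's level at the receiver (point-source: −20·log₁₀(r/r_ref)), then combine on an intensity basis.
milling machine: 84.3 − 20·log₁₀(4.2/1.0) = 84.3 − 12.46 = 71.84 dB(A).
packaged HVAC unit: 71.9 − 20·log₁₀(7.3/1.0) = 71.9 − 17.27 = 54.63 dB(A).
conveyor drive: 83.1 − 20·log₁₀(7.6/1.0) = 83.1 − 17.62 = 65.48 dB(A).
refrigeration condenser: 75.5 − 20·log₁₀(2.6/1.0) = 75.5 − 8.30 = 67.20 dB(A).
Σ 10^(L/10) = 2.433e+07 → L_total = 10·log₁₀(2.433e+07) = 73.86 dB(A).

74 dB(A)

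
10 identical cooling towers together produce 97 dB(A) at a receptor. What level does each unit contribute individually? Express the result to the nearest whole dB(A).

For N identical incoherent sources L_total = L₁ + 10·log₁₀ N, so L₁ = 97 − 10·log₁₀(10) = 97 − 10.000.

87 dB(A)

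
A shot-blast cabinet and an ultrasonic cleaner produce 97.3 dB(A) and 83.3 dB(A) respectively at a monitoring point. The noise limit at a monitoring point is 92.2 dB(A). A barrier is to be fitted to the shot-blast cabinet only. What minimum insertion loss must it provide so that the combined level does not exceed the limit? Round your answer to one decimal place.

Everything except the shot-blast cabinet sums to 10^(83.3/10) = 2.138e+08 in linear terms, 83.30 dB(A).
The limit corresponds to 10^(92.2/10) = 1.660e+09; subtracting the fixed part leaves 1.446e+09 for the shot-blast cabinet, i.e. 91.60 dB(A).
Required insertion loss = 97.3 − 91.60 = 5.70 dB.

5.7 dB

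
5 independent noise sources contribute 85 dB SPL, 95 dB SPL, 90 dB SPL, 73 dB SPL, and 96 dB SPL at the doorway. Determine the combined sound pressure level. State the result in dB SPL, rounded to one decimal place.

Incoherent sources combine by intensity addition: L_total = 10·log₁₀(Σ 10^(L_i/10)).
Σ 10^(L/10) = 10^(85/10) + 10^(95/10) + 10^(90/10) + 10^(73/10) + 10^(96/10) = 8.480e+09.
L_total = 10·log₁₀(8.480e+09) = 99.28 dB SPL.

99.3 dB SPL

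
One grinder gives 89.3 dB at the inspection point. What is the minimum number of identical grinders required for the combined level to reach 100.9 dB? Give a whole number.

N identical sources give L₁ + 10·log₁₀ N, so require 10·log₁₀ N ≥ 100.9 − 89.3 = 11.6 dB.
N ≥ 10^(11.6/10) = 14.454, so N = 15.

15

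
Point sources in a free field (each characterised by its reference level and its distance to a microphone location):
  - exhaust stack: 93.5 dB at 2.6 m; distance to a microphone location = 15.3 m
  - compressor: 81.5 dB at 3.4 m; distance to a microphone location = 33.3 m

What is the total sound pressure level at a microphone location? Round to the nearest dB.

First find each source's level at the receiver (point-source: −20·log₁₀(r/r_ref)), then combine on an intensity basis.
exhaust stack: 93.5 − 20·log₁₀(15.3/2.6) = 93.5 − 15.39 = 78.11 dB.
compressor: 81.5 − 20·log₁₀(33.3/3.4) = 81.5 − 19.82 = 61.68 dB.
Σ 10^(L/10) = 6.612e+07 → L_total = 10·log₁₀(6.612e+07) = 78.20 dB.

78 dB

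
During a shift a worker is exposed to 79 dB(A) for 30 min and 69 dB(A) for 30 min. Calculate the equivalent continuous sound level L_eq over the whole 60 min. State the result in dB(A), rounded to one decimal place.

76.4 dB(A)

L_eq = 10·log₁₀[(1/T)·Σ tᵢ·10^(Lᵢ/10)] with T = 60 min.
Σ tᵢ·10^(Lᵢ/10) = 30·10^(79/10) + 30·10^(69/10) = 2.621e+09.
L_eq = 10·log₁₀(2.621e+09/60) = 76.40 dB(A).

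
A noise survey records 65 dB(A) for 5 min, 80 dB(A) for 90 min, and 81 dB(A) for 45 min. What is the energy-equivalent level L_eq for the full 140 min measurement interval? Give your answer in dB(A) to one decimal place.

L_eq = 10·log₁₀[(1/T)·Σ tᵢ·10^(Lᵢ/10)] with T = 140 min.
Σ tᵢ·10^(Lᵢ/10) = 5·10^(65/10) + 90·10^(80/10) + 45·10^(81/10) = 1.468e+10.
L_eq = 10·log₁₀(1.468e+10/140) = 80.21 dB(A).

80.2 dB(A)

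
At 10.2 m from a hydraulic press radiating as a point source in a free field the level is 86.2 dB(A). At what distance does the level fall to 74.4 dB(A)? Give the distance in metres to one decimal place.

39.7 m

For a point source L₁ − L₂ = 20·log₁₀(r₂/r₁), so r₂ = r₁·10^((L₁−L₂)/20).
r₂ = 10.2·10^((86.2−74.4)/20) = 10.2·10^(11.8/20) = 39.68 m.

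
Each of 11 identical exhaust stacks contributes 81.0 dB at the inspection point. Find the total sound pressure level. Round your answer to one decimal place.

L_total = L₁ + 10·log₁₀ N for N identical incoherent sources.
L_total = 81.0 + 10·log₁₀(11) = 81.0 + 10.414 = 91.41 dB.

91.4 dB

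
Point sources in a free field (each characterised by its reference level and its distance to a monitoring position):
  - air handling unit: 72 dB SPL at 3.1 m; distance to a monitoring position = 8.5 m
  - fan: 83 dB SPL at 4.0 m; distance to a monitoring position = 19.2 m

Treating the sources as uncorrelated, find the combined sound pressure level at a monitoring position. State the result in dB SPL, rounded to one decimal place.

Apply inverse-square spreading to bring every level to the receiver, then sum 10^(L/10).
air handling unit: 72 − 20·log₁₀(8.5/3.1) = 72 − 8.76 = 63.24 dB SPL.
fan: 83 − 20·log₁₀(19.2/4.0) = 83 − 13.62 = 69.38 dB SPL.
Σ 10^(L/10) = 1.077e+07 → L_total = 10·log₁₀(1.077e+07) = 70.32 dB SPL.

70.3 dB SPL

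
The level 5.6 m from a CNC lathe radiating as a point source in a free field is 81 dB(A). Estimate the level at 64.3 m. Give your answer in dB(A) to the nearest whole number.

60 dB(A)

Point-source attenuation: ΔL = 20·log₁₀(r₂/r₁) = 20·log₁₀(64.3/5.6) = 21.200 dB.
L₂ = 81 − 20·log₁₀(64.3/5.6) = 81 − 21.200 = 59.80 dB(A).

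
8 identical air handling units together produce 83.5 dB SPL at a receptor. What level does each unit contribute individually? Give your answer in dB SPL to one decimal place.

Dividing the total intensity by 8 lowers the level by 10·log₁₀ 8 = 9.031 dB: L₁ = 83.5 − 9.031.

74.5 dB SPL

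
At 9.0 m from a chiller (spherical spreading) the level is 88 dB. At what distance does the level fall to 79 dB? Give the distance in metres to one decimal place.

For a point source L₁ − L₂ = 20·log₁₀(r₂/r₁), so r₂ = r₁·10^((L₁−L₂)/20).
r₂ = 9.0·10^((88−79)/20) = 9.0·10^(9.0/20) = 25.37 m.

25.4 m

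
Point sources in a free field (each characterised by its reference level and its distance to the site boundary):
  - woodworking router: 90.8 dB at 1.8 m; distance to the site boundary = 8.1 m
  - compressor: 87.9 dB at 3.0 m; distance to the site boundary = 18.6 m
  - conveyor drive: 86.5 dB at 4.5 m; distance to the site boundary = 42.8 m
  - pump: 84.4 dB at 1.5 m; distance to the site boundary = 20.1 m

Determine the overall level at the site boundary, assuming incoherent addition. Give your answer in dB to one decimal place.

79.1 dB

Propagate each source to the receiver with L = L_ref − 20·log₁₀(r/r_ref), then add intensities.
woodworking router: 90.8 − 20·log₁₀(8.1/1.8) = 90.8 − 13.06 = 77.74 dB.
compressor: 87.9 − 20·log₁₀(18.6/3.0) = 87.9 − 15.85 = 72.05 dB.
conveyor drive: 86.5 − 20·log₁₀(42.8/4.5) = 86.5 − 19.56 = 66.94 dB.
pump: 84.4 − 20·log₁₀(20.1/1.5) = 84.4 − 22.54 = 61.86 dB.
Σ 10^(L/10) = 8.188e+07 → L_total = 10·log₁₀(8.188e+07) = 79.13 dB.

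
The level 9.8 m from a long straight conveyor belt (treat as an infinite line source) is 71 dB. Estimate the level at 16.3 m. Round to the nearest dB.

69 dB

For a line source, L₂ = L₁ − 10·log₁₀(r₂/r₁).
L₂ = 71 − 10·log₁₀(16.3/9.8) = 71 − 2.210 = 68.79 dB.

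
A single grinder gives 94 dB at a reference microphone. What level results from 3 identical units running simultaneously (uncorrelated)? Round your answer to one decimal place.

With 3 equal, uncorrelated contributions the intensity is 3× that of one unit, giving a rise of 10·log₁₀ 3.
L_total = 94 + 10·log₁₀(3) = 94 + 4.771 = 98.77 dB.

98.8 dB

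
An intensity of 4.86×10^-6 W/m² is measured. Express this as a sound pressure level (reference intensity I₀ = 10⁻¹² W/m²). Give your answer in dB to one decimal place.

I/I₀ = 4.86×10^-6/10⁻¹² = 4.86×10^6, and L = 10·log₁₀(I/I₀).
L = 10·(0.6866 + 6) = 66.87 dB.

66.9 dB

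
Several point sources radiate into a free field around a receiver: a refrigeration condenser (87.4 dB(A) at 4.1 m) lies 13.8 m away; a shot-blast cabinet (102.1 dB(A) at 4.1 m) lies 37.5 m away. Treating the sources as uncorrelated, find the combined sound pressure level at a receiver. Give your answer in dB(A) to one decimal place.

First find each source's level at the receiver (point-source: −20·log₁₀(r/r_ref)), then combine on an intensity basis.
refrigeration condenser: 87.4 − 20·log₁₀(13.8/4.1) = 87.4 − 10.54 = 76.86 dB(A).
shot-blast cabinet: 102.1 − 20·log₁₀(37.5/4.1) = 102.1 − 19.22 = 82.88 dB(A).
Σ 10^(L/10) = 2.424e+08 → L_total = 10·log₁₀(2.424e+08) = 83.84 dB(A).

83.8 dB(A)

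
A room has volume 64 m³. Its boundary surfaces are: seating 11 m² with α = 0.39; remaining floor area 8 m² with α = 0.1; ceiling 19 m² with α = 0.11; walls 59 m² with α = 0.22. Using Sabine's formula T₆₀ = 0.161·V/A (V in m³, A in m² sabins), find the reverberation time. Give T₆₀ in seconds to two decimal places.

0.51 s

A = Σ Sᵢαᵢ = 11·0.39 + 8·0.1 + 19·0.11 + 59·0.22 = 20.16 m².
T₆₀ = 0.161·V/A = 0.161·64/20.16 = 0.511 s.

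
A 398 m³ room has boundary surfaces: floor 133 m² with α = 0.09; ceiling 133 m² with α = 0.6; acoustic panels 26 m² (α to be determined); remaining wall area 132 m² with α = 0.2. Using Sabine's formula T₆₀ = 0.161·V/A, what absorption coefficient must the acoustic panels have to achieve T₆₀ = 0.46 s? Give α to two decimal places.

A = 0.161·V/T₆₀ = 0.161·398/0.46 = 139.30 m² sabins.
Absorption from the other surfaces = 133·0.09 + 133·0.6 + 132·0.2 = 118.17 m², so the acoustic panels must supply 21.13 m² over 26 m².
α = 21.13/26 = 0.813.

0.81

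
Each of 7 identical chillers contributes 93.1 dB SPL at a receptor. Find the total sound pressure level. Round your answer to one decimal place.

101.6 dB SPL

N identical incoherent sources raise the level by 10·log₁₀ N.
L_total = 93.1 + 10·log₁₀(7) = 93.1 + 8.451 = 101.55 dB SPL.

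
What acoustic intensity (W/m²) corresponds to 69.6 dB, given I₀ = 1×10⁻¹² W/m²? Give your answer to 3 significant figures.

9.12e-06 W/m²

I/I₀ = 10^(69.6/10) = 9.12e+06, so I = 9.12e+06 × 10⁻¹² W/m².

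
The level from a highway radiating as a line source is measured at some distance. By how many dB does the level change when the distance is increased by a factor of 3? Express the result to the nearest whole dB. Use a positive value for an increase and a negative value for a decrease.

-5 dB

With cylindrical spreading the level changes by −10·log₁₀(r₂/r₁).
ΔL = −10·log₁₀(3) = -4.77 dB.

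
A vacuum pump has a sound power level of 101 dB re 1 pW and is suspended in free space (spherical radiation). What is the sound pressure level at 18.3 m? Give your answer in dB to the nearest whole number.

65 dB

The power spreads over a sphere of area 4π·r², so L_p = L_w − 10·log₁₀(4π·r²).
4π·r² = 4208 m², 10·log₁₀ of that is 36.241 dB.
L_p = 101 − 36.241 = 64.76 dB.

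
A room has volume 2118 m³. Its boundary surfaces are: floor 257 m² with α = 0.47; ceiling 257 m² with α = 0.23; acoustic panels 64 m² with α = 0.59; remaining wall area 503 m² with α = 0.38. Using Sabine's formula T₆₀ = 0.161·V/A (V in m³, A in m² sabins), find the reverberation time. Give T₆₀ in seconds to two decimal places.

Total absorption A = 257·0.47 + 257·0.23 + 64·0.59 + 503·0.38 = 408.80 m² sabins.
T₆₀ = 0.161 × 2118 / 408.80 = 0.834 s.

0.83 s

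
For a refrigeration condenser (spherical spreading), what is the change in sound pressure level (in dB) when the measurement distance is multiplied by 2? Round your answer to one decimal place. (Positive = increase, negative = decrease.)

-6.0 dB

Point-source spreading: ΔL = −20·log₁₀(r₂/r₁).
ΔL = −20·log₁₀(2) = -6.02 dB.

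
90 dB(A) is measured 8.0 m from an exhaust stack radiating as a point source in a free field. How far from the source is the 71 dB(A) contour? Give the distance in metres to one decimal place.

71.3 m

For a point source L₁ − L₂ = 20·log₁₀(r₂/r₁), so r₂ = r₁·10^((L₁−L₂)/20).
r₂ = 8.0·10^((90−71)/20) = 8.0·10^(19.0/20) = 71.30 m.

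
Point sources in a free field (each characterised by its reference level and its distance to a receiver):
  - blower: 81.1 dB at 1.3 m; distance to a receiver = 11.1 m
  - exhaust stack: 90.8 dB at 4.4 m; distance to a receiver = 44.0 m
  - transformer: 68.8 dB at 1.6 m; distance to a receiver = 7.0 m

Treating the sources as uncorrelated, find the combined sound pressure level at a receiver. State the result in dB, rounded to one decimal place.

Apply inverse-square spreading to bring every level to the receiver, then sum 10^(L/10).
blower: 81.1 − 20·log₁₀(11.1/1.3) = 81.1 − 18.63 = 62.47 dB.
exhaust stack: 90.8 − 20·log₁₀(44.0/4.4) = 90.8 − 20.00 = 70.80 dB.
transformer: 68.8 − 20·log₁₀(7.0/1.6) = 68.8 − 12.82 = 55.98 dB.
Σ 10^(L/10) = 1.419e+07 → L_total = 10·log₁₀(1.419e+07) = 71.52 dB.

71.5 dB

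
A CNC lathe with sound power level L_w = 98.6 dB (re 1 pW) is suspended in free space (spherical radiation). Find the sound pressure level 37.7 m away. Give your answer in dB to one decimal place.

56.1 dB

L_p = L_w − 10·log₁₀(4π·r²) with r = 37.7 m.
4π·r² = 1.786e+04 m², 10·log₁₀ of that is 42.519 dB.
L_p = 98.6 − 42.519 = 56.08 dB.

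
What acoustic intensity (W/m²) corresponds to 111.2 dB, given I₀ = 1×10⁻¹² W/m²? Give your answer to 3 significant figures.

0.132 W/m²

I/I₀ = 10^(111.2/10) = 1.318e+11, so I = 1.318e+11 × 10⁻¹² W/m².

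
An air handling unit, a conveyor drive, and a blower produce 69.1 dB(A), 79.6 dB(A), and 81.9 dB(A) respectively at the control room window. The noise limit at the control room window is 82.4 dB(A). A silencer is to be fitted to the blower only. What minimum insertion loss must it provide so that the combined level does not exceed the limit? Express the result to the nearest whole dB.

The untreated sources together contribute 10^(69.1/10) + 10^(79.6/10) = 9.933e+07, i.e. 79.97 dB(A).
To meet 82.4 dB(A) overall, the treated blower may contribute at most 10^(82.4/10) − 9.933e+07 = 7.445e+07, i.e. 78.72 dB(A).
Required insertion loss = 81.9 − 78.72 = 3.18 dB.

3 dB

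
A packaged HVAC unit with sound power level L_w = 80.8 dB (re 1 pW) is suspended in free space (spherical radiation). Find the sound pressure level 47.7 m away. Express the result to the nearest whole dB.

L_p = L_w − 10·log₁₀(4π·r²) with r = 47.7 m.
4π·r² = 2.859e+04 m², 10·log₁₀ of that is 44.562 dB.
L_p = 80.8 − 44.562 = 36.24 dB.

36 dB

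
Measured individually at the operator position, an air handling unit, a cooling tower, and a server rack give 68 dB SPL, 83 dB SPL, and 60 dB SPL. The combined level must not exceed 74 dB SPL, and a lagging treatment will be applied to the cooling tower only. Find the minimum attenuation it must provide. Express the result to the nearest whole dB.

10 dB

The untreated sources together contribute 10^(68/10) + 10^(60/10) = 7.310e+06, i.e. 68.64 dB SPL.
The limit corresponds to 10^(74/10) = 2.512e+07; subtracting the fixed part leaves 1.781e+07 for the cooling tower, i.e. 72.51 dB SPL.
So the cooling tower must be reduced from 83 to 72.51 dB SPL: IL = 10.49 dB.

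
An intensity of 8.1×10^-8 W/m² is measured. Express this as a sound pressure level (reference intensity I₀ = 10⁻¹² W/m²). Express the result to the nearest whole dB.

I/I₀ = 8.1×10^-8/10⁻¹² = 8.1×10^4, and L = 10·log₁₀(I/I₀).
L = 10·(0.9085 + 4) = 49.08 dB.

49 dB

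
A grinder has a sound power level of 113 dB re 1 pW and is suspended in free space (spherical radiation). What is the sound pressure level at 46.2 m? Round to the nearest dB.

69 dB

L_p = L_w − 10·log₁₀(4π·r²) with r = 46.2 m.
4π·r² = 2.682e+04 m², 10·log₁₀ of that is 44.285 dB.
L_p = 113 − 44.285 = 68.72 dB.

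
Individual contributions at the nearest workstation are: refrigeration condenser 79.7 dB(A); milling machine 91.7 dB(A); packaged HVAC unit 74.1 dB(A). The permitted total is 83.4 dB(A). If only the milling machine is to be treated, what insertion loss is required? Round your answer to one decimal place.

The untreated sources together contribute 10^(79.7/10) + 10^(74.1/10) = 1.190e+08, i.e. 80.76 dB(A).
The limit corresponds to 10^(83.4/10) = 2.188e+08; subtracting the fixed part leaves 9.975e+07 for the milling machine, i.e. 79.99 dB(A).
So the milling machine must be reduced from 91.7 to 79.99 dB(A): IL = 11.71 dB.

11.7 dB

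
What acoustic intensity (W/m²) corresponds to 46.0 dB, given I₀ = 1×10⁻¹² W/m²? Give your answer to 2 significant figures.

4.0e-08 W/m²

I = I₀·10^(L/10) = 10⁻¹² × 10^(46.0/10) = 10^(-7.400).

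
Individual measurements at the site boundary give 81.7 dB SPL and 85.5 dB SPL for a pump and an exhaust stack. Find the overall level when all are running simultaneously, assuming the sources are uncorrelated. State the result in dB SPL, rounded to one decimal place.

87.0 dB SPL

Incoherent sources combine by intensity addition: L_total = 10·log₁₀(Σ 10^(L_i/10)).
Σ 10^(L/10) = 10^(81.7/10) + 10^(85.5/10) = 5.027e+08.
L_total = 10·log₁₀(5.027e+08) = 87.01 dB SPL.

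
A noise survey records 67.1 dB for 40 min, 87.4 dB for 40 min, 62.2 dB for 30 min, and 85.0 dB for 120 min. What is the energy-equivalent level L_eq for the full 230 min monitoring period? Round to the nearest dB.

Weight each interval's intensity by its duration and average over T = 230 min:
Σ tᵢ·10^(Lᵢ/10) = 40·10^(67.1/10) + 40·10^(87.4/10) + 30·10^(62.2/10) + 120·10^(85.0/10) = 6.018e+10.
L_eq = 10·log₁₀(6.018e+10/230) = 84.18 dB.

84 dB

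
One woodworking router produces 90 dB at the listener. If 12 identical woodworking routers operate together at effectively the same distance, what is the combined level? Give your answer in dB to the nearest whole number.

101 dB

N identical incoherent sources raise the level by 10·log₁₀ N.
L_total = 90 + 10·log₁₀(12) = 90 + 10.792 = 100.79 dB.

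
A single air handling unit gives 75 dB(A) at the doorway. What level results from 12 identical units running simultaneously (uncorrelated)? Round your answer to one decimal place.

85.8 dB(A)

N identical incoherent sources raise the level by 10·log₁₀ N.
L_total = 75 + 10·log₁₀(12) = 75 + 10.792 = 85.79 dB(A).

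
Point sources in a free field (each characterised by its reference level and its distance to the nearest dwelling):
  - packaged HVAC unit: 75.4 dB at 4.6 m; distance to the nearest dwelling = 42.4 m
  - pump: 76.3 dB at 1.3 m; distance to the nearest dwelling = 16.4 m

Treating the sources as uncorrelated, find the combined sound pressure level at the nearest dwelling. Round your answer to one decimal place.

58.3 dB

First find each source's level at the receiver (point-source: −20·log₁₀(r/r_ref)), then combine on an intensity basis.
packaged HVAC unit: 75.4 − 20·log₁₀(42.4/4.6) = 75.4 − 19.29 = 56.11 dB.
pump: 76.3 − 20·log₁₀(16.4/1.3) = 76.3 − 22.02 = 54.28 dB.
Σ 10^(L/10) = 6.762e+05 → L_total = 10·log₁₀(6.762e+05) = 58.30 dB.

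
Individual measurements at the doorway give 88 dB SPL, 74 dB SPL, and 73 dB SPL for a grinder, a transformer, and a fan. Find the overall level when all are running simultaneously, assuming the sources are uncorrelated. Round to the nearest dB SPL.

Incoherent sources combine by intensity addition: L_total = 10·log₁₀(Σ 10^(L_i/10)).
Σ 10^(L/10) = 10^(88/10) + 10^(74/10) + 10^(73/10) = 6.760e+08.
L_total = 10·log₁₀(6.760e+08) = 88.30 dB SPL.

88 dB SPL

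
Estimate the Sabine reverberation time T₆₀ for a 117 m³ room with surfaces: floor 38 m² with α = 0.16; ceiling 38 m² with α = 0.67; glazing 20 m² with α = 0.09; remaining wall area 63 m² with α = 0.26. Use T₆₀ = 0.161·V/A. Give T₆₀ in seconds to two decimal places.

0.38 s

Summing Sᵢαᵢ: 38·0.16 + 38·0.67 + 20·0.09 + 63·0.26 = 49.72 m².
T₆₀ = 0.161·V/A = 0.161·117/49.72 = 0.379 s.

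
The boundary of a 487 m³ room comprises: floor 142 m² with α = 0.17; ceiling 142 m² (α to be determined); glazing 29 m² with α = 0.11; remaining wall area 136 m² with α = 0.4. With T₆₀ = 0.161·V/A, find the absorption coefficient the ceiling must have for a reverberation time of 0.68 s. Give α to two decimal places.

From T₆₀ = 0.161·V/A, the target T₆₀ = 0.68 s needs A = 0.161·487/0.68 = 115.30 m².
Absorption from the other surfaces = 142·0.17 + 29·0.11 + 136·0.4 = 81.73 m², so the ceiling must supply 33.57 m² over 142 m².
α = 33.57/142 = 0.236.

0.24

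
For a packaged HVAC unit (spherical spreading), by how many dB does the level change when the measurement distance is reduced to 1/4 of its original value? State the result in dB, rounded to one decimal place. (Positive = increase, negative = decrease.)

+12.0 dB

With spherical spreading the level changes by −20·log₁₀(r₂/r₁).
ΔL = −20·log₁₀(0.25) = +12.04 dB.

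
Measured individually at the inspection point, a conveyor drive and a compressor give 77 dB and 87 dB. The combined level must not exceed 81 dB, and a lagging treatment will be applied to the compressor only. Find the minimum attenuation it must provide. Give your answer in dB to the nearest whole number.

Everything except the compressor sums to 10^(77/10) = 5.012e+07 in linear terms, 77.00 dB.
The limit corresponds to 10^(81/10) = 1.259e+08; subtracting the fixed part leaves 7.577e+07 for the compressor, i.e. 78.80 dB.
Required insertion loss = 87 − 78.80 = 8.20 dB.

8 dB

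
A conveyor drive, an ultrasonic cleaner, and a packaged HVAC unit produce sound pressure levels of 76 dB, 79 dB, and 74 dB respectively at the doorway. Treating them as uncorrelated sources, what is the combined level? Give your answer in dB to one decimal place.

For uncorrelated sources the intensities add, so convert each level to linear form, sum, and take 10·log₁₀ of the total.
Σ 10^(L/10) = 10^(76/10) + 10^(79/10) + 10^(74/10) = 1.444e+08.
L_total = 10·log₁₀(1.444e+08) = 81.59 dB.

81.6 dB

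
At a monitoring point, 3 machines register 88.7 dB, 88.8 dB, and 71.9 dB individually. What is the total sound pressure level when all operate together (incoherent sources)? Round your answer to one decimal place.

91.8 dB

For uncorrelated sources the intensities add, so convert each level to linear form, sum, and take 10·log₁₀ of the total.
Σ 10^(L/10) = 10^(88.7/10) + 10^(88.8/10) + 10^(71.9/10) = 1.515e+09.
L_total = 10·log₁₀(1.515e+09) = 91.81 dB.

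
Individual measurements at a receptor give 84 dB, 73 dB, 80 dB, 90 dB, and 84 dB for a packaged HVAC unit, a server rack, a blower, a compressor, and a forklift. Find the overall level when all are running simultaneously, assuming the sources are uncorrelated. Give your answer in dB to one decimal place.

For uncorrelated sources the intensities add, so convert each level to linear form, sum, and take 10·log₁₀ of the total.
Σ 10^(L/10) = 10^(84/10) + 10^(73/10) + 10^(80/10) + 10^(90/10) + 10^(84/10) = 1.622e+09.
L_total = 10·log₁₀(1.622e+09) = 92.10 dB.

92.1 dB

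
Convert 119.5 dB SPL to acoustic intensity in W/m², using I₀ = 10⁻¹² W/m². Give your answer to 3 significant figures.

0.891 W/m²

L = 10·log₁₀(I/I₀) ⇒ I = I₀·10^(L/10) = 10⁻¹² × 10^11.95.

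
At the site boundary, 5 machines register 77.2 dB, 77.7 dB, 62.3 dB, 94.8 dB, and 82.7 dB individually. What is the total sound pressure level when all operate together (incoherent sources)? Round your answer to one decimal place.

95.2 dB

For uncorrelated sources the intensities add, so convert each level to linear form, sum, and take 10·log₁₀ of the total.
Σ 10^(L/10) = 10^(77.2/10) + 10^(77.7/10) + 10^(62.3/10) + 10^(94.8/10) + 10^(82.7/10) = 3.319e+09.
L_total = 10·log₁₀(3.319e+09) = 95.21 dB.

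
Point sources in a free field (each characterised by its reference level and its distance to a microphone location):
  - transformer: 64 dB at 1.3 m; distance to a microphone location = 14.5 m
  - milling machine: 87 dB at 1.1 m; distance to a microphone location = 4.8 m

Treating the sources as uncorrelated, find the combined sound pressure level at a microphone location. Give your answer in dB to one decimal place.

First find each source's level at the receiver (point-source: −20·log₁₀(r/r_ref)), then combine on an intensity basis.
transformer: 64 − 20·log₁₀(14.5/1.3) = 64 − 20.95 = 43.05 dB.
milling machine: 87 − 20·log₁₀(4.8/1.1) = 87 − 12.80 = 74.20 dB.
Σ 10^(L/10) = 2.634e+07 → L_total = 10·log₁₀(2.634e+07) = 74.21 dB.

74.2 dB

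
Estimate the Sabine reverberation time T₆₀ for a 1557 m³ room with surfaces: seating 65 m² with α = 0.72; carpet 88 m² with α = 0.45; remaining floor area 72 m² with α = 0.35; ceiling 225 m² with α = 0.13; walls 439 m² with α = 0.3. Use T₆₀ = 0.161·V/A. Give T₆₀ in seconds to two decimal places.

Total absorption A = 65·0.72 + 88·0.45 + 72·0.35 + 225·0.13 + 439·0.3 = 272.55 m² sabins.
T₆₀ = 0.161 × 1557 / 272.55 = 0.920 s.

0.92 s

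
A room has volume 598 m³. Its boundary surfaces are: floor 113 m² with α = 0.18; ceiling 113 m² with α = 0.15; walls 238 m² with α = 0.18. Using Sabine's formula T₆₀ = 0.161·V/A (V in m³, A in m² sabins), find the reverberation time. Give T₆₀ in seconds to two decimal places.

1.20 s

Total absorption A = 113·0.18 + 113·0.15 + 238·0.18 = 80.13 m² sabins.
T₆₀ = 0.161·V/A = 0.161·598/80.13 = 1.202 s.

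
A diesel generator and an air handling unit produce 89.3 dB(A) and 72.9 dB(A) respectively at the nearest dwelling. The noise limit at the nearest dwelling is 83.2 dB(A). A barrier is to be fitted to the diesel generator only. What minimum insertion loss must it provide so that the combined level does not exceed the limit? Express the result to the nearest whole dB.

The untreated sources together contribute 10^(72.9/10) = 1.950e+07, i.e. 72.90 dB(A).
To meet 83.2 dB(A) overall, the treated diesel generator may contribute at most 10^(83.2/10) − 1.950e+07 = 1.894e+08, i.e. 82.77 dB(A).
Required insertion loss = 89.3 − 82.77 = 6.53 dB.

7 dB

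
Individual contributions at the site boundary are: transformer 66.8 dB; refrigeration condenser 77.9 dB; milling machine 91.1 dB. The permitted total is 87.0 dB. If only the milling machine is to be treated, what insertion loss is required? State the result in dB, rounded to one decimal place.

4.7 dB

Everything except the milling machine sums to 10^(66.8/10) + 10^(77.9/10) = 6.645e+07 in linear terms, 78.22 dB.
The limit corresponds to 10^(87.0/10) = 5.012e+08; subtracting the fixed part leaves 4.347e+08 for the milling machine, i.e. 86.38 dB.
So the milling machine must be reduced from 91.1 to 86.38 dB: IL = 4.72 dB.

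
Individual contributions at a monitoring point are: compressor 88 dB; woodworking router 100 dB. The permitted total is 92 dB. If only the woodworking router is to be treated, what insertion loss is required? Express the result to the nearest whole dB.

Fixed contribution from the other source: Σ 10^(L/10) = 10^(88/10) = 6.310e+08 (88.00 dB).
To meet 92 dB overall, the treated woodworking router may contribute at most 10^(92/10) − 6.310e+08 = 9.539e+08, i.e. 89.80 dB.
Required insertion loss = 100 − 89.80 = 10.20 dB.

10 dB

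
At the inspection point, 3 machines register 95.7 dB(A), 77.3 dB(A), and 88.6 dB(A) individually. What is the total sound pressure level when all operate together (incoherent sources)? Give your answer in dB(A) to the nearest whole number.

97 dB(A)

For uncorrelated sources the intensities add, so convert each level to linear form, sum, and take 10·log₁₀ of the total.
Σ 10^(L/10) = 10^(95.7/10) + 10^(77.3/10) + 10^(88.6/10) = 4.493e+09.
L_total = 10·log₁₀(4.493e+09) = 96.53 dB(A).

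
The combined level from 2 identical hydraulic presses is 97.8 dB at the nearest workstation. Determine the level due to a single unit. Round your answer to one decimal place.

For N identical incoherent sources L_total = L₁ + 10·log₁₀ N, so L₁ = 97.8 − 10·log₁₀(2) = 97.8 − 3.010.

94.8 dB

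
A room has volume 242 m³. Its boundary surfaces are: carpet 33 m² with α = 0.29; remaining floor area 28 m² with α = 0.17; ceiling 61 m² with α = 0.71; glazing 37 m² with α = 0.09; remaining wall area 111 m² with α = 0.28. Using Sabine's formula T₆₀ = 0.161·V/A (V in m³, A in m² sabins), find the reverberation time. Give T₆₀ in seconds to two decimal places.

Summing Sᵢαᵢ: 33·0.29 + 28·0.17 + 61·0.71 + 37·0.09 + 111·0.28 = 92.05 m².
T₆₀ = 0.161·V/A = 0.161·242/92.05 = 0.423 s.

0.42 s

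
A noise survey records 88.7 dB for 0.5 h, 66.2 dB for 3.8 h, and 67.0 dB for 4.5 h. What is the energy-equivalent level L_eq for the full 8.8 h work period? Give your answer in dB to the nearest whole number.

Weight each interval's intensity by its duration and average over T = 8.8 h:
Σ tᵢ·10^(Lᵢ/10) = 0.5·10^(88.7/10) + 3.8·10^(66.2/10) + 4.5·10^(67.0/10) = 4.090e+08.
L_eq = 10·log₁₀(4.090e+08/8.8) = 76.67 dB.

77 dB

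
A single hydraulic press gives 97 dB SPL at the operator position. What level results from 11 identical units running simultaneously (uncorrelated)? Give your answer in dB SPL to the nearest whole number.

N identical incoherent sources raise the level by 10·log₁₀ N.
L_total = 97 + 10·log₁₀(11) = 97 + 10.414 = 107.41 dB SPL.

107 dB SPL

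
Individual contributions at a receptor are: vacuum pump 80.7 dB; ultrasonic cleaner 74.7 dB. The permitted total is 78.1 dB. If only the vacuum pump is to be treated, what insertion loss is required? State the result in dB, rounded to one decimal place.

5.3 dB

Everything except the vacuum pump sums to 10^(74.7/10) = 2.951e+07 in linear terms, 74.70 dB.
The limit corresponds to 10^(78.1/10) = 6.457e+07; subtracting the fixed part leaves 3.505e+07 for the vacuum pump, i.e. 75.45 dB.
Required insertion loss = 80.7 − 75.45 = 5.25 dB.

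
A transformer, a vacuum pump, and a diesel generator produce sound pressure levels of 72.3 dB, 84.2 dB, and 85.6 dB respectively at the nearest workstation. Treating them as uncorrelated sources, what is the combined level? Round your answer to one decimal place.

Incoherent sources combine by intensity addition: L_total = 10·log₁₀(Σ 10^(L_i/10)).
Σ 10^(L/10) = 10^(72.3/10) + 10^(84.2/10) + 10^(85.6/10) = 6.431e+08.
L_total = 10·log₁₀(6.431e+08) = 88.08 dB.

88.1 dB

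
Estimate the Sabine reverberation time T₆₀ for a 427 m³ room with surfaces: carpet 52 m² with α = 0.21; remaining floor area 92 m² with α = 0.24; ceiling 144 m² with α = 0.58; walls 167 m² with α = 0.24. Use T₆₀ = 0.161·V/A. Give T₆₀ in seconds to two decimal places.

Total absorption A = 52·0.21 + 92·0.24 + 144·0.58 + 167·0.24 = 156.60 m² sabins.
T₆₀ = 0.161·V/A = 0.161·427/156.60 = 0.439 s.

0.44 s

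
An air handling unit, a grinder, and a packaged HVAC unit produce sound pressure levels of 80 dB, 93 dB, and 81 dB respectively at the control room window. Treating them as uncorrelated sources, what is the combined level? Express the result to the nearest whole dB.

Incoherent sources combine by intensity addition: L_total = 10·log₁₀(Σ 10^(L_i/10)).
Σ 10^(L/10) = 10^(80/10) + 10^(93/10) + 10^(81/10) = 2.221e+09.
L_total = 10·log₁₀(2.221e+09) = 93.47 dB.

93 dB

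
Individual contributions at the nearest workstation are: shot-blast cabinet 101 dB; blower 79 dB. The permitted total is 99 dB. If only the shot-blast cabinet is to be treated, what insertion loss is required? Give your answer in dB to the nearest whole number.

2 dB

The untreated sources together contribute 10^(79/10) = 7.943e+07, i.e. 79.00 dB.
The limit corresponds to 10^(99/10) = 7.943e+09; subtracting the fixed part leaves 7.864e+09 for the shot-blast cabinet, i.e. 98.96 dB.
Required insertion loss = 101 − 98.96 = 2.04 dB.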